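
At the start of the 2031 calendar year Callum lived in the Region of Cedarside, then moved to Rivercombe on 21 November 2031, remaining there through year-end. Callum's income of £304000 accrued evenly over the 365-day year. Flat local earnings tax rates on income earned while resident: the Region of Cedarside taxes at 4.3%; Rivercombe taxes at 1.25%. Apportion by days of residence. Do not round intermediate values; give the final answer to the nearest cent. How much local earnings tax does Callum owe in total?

The Region of Cedarside, 1 January – 20 November 2031: 324 days → £304000 × 4.3% × 324/365 = £11603.6384
Rivercombe, 21 November – 31 December 2031: 41 days → £304000 × 1.25% × 41/365 = £426.8493
Total = £12030.4877

£12030.49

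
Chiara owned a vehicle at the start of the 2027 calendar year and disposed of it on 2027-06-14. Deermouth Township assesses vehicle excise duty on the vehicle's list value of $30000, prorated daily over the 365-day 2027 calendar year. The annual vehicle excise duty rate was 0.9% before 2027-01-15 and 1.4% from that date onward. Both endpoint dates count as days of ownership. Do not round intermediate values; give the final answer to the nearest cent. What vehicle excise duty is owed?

$184.11

2027-01-01 to 2027-01-14: 14 days at 0.9% → $30000 × 0.9% × 14/365 = $10.3562
2027-01-15 to 2027-06-14: 151 days at 1.4% → $30000 × 1.4% × 151/365 = $173.7534
Total = $184.1096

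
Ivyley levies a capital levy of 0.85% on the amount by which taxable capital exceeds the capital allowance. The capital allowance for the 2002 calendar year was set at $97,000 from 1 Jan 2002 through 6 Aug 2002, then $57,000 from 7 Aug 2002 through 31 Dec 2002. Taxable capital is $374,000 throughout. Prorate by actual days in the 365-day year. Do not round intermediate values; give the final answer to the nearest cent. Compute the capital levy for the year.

$2,491.43

1 Jan – 6 Aug 2002: 218 days, exemption $97,000 → ($374,000 − $97,000) × 0.85% × 218/365 = $1,406.2493
7 Aug – 31 Dec 2002: 147 days, exemption $57,000 → ($374,000 − $57,000) × 0.85% × 147/365 = $1,085.1822
Total = $2,491.4315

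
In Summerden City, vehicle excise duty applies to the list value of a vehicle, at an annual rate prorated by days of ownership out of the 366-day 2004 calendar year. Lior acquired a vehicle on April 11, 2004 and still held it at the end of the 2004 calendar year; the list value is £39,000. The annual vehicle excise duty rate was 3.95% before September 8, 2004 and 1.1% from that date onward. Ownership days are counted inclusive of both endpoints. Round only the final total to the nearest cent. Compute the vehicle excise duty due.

£766.15

April 11 – September 7, 2004: 150 days at 3.95% → £39,000 × 3.95% × 150/366 = £631.3525
September 8 – December 31, 2004: 115 days at 1.1% → £39,000 × 1.1% × 115/366 = £134.7951
Total = £766.1475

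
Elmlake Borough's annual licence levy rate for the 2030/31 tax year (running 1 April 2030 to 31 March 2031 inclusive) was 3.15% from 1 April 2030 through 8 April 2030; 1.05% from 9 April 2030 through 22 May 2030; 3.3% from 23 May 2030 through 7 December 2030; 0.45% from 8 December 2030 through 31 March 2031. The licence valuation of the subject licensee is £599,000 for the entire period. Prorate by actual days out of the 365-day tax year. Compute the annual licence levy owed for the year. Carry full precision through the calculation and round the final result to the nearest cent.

£12,790.70

1 April – 8 April 2030: 8 days at 3.15% → £599,000 × 3.15% × 8/365 = £413.5562
9 April – 22 May 2030: 44 days at 1.05% → £599,000 × 1.05% × 44/365 = £758.1863
23 May – 7 December 2030: 199 days at 3.3% → £599,000 × 3.3% × 199/365 = £10,777.0767
8 December 2030 – 31 March 2031: 114 days at 0.45% → £599,000 × 0.45% × 114/365 = £841.8822
Total = £12,790.7014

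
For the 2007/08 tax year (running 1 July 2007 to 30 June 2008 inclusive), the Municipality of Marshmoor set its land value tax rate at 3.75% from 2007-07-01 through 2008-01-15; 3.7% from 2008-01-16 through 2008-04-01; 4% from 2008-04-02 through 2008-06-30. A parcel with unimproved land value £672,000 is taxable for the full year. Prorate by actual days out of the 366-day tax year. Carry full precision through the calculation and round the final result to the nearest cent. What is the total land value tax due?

2007-07-01 to 2008-01-15: 199 days at 3.75% → £672,000 × 3.75% × 199/366 = £13,701.6393
2008-01-16 to 2008-04-01: 77 days at 3.7% → £672,000 × 3.7% × 77/366 = £5,230.9508
2008-04-02 to 2008-06-30: 90 days at 4% → £672,000 × 4% × 90/366 = £6,609.8361
Total = £25,542.4262

£25,542.43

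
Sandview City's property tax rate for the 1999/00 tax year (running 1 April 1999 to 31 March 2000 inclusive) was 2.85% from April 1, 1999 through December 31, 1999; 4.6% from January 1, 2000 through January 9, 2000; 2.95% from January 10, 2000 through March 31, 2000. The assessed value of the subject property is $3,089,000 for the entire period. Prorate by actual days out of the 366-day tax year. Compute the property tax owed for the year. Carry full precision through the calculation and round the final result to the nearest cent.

$90,057.85

April 1 – December 31, 1999: 275 days at 2.85% → $3,089,000 × 2.85% × 275/366 = $66,147.6434
January 1 – January 9, 2000: 9 days at 4.6% → $3,089,000 × 4.6% × 9/366 = $3,494.1148
January 10 – March 31, 2000: 82 days at 2.95% → $3,089,000 × 2.95% × 82/366 = $20,416.0956
Total = $90,057.8538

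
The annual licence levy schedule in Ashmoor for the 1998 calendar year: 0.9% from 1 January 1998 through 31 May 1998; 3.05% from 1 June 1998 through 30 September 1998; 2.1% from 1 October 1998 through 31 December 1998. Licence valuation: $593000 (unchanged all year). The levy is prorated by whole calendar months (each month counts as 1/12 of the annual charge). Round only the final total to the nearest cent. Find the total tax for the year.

1 January – 31 May 1998: 5 months at 0.9% → $593000 × 0.9% × 5/12 = $2223.7500
1 June – 30 September 1998: 4 months at 3.05% → $593000 × 3.05% × 4/12 = $6028.8333
1 October – 31 December 1998: 3 months at 2.1% → $593000 × 2.1% × 3/12 = $3113.2500
Total = $11365.8333

$11365.83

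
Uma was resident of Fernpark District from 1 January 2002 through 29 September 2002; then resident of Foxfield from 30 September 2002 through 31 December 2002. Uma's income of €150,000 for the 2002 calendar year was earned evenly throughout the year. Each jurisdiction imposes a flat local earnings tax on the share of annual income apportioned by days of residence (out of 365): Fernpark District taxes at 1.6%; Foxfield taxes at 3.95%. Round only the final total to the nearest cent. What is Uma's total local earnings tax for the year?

€3,298.15

Fernpark District, 1 January – 29 September 2002: 272 days → €150,000 × 1.6% × 272/365 = €1,788.4932
Foxfield, 30 September – 31 December 2002: 93 days → €150,000 × 3.95% × 93/365 = €1,509.6575
Total = €3,298.1507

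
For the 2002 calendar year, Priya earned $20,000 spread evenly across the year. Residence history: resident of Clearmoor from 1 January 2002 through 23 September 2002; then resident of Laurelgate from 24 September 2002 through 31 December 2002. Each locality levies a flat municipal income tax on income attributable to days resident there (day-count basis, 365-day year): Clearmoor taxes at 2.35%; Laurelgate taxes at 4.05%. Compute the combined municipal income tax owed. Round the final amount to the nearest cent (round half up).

Clearmoor, 1 January – 23 September 2002: 266 days → $20,000 × 2.35% × 266/365 = $342.5205
Laurelgate, 24 September – 31 December 2002: 99 days → $20,000 × 4.05% × 99/365 = $219.6986
Total = $562.2192

$562.22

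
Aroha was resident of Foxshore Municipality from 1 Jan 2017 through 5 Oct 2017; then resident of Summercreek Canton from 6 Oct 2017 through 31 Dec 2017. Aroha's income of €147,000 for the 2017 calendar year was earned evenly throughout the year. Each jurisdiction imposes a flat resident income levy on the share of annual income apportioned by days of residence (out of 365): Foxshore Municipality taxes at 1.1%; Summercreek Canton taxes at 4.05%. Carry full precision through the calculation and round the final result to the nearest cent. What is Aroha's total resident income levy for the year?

Foxshore Municipality, 1 Jan – 5 Oct 2017: 278 days → €147,000 × 1.1% × 278/365 = €1,231.5781
Summercreek Canton, 6 Oct – 31 Dec 2017: 87 days → €147,000 × 4.05% × 87/365 = €1,419.0534
Total = €2,650.6315

€2,650.63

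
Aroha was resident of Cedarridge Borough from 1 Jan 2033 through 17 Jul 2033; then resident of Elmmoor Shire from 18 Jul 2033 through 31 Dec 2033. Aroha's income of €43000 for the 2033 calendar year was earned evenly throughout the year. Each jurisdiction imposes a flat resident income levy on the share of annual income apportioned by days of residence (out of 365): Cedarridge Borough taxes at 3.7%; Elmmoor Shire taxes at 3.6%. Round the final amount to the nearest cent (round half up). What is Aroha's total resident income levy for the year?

Cedarridge Borough, 1 Jan – 17 Jul 2033: 198 days → €43000 × 3.7% × 198/365 = €863.0630
Elmmoor Shire, 18 Jul – 31 Dec 2033: 167 days → €43000 × 3.6% × 167/365 = €708.2630
Total = €1571.3260

€1571.33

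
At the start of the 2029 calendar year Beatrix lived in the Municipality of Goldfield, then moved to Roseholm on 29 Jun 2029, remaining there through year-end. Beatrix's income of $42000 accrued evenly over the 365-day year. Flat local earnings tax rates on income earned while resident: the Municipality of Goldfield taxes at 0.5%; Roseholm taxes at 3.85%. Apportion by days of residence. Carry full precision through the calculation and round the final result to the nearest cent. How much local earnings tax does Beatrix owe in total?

$926.99

The Municipality of Goldfield, 1 Jan – 28 Jun 2029: 179 days → $42000 × 0.5% × 179/365 = $102.9863
Roseholm, 29 Jun – 31 Dec 2029: 186 days → $42000 × 3.85% × 186/365 = $824.0055
Total = $926.9918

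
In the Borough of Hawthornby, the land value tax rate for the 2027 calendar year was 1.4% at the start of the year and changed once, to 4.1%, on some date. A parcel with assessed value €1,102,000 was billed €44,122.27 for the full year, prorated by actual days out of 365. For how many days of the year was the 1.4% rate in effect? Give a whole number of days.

Let d = days at the first rate; then 365 − d days at the second rate.
€1,102,000 × [1.4%·d + 4.1%·(365−d)] / 365 = €44,122.27
Solving gives d = 13, so the new rate took effect on 14 January 2027.

13 days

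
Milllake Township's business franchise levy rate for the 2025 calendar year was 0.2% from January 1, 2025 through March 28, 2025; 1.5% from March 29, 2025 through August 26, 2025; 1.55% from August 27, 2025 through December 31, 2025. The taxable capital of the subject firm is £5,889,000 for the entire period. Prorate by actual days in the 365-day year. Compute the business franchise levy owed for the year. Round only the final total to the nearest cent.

January 1 – March 28, 2025: 87 days at 0.2% → £5,889,000 × 0.2% × 87/365 = £2,807.3589
March 29 – August 26, 2025: 151 days at 1.5% → £5,889,000 × 1.5% × 151/365 = £36,544.0685
August 27 – December 31, 2025: 127 days at 1.55% → £5,889,000 × 1.55% × 127/365 = £31,760.2644
Total = £71,111.6918

£71,111.69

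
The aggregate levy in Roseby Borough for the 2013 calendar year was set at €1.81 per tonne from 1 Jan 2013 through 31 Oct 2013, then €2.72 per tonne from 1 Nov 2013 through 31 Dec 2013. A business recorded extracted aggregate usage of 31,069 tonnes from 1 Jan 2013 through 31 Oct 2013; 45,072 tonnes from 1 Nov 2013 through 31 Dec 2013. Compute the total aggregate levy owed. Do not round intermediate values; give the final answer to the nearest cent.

1 Jan – 31 Oct 2013: 31,069 tonnes at €1.81/tonne → €56,234.89
1 Nov – 31 Dec 2013: 45,072 tonnes at €2.72/tonne → €122,595.84

€178,830.73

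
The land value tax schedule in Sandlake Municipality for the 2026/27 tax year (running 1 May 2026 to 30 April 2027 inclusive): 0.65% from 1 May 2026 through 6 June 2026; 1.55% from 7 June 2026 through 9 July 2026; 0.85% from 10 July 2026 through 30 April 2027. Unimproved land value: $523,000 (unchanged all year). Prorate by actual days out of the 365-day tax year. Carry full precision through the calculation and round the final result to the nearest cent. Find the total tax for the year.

1 May – 6 June 2026: 37 days at 0.65% → $523,000 × 0.65% × 37/365 = $344.6068
7 June – 9 July 2026: 33 days at 1.55% → $523,000 × 1.55% × 33/365 = $732.9164
10 July 2026 – 30 April 2027: 295 days at 0.85% → $523,000 × 0.85% × 295/365 = $3,592.9384
Total = $4,670.4616

$4,670.46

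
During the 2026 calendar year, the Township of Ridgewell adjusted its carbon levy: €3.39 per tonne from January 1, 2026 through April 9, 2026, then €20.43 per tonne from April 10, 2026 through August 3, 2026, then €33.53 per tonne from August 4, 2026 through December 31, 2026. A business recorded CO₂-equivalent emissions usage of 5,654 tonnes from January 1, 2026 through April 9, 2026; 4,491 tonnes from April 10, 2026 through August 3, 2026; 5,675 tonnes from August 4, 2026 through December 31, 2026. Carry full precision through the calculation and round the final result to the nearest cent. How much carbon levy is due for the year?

January 1 – April 9, 2026: 5,654 tonnes at €3.39/tonne → €19,167.06
April 10 – August 3, 2026: 4,491 tonnes at €20.43/tonne → €91,751.13
August 4 – December 31, 2026: 5,675 tonnes at €33.53/tonne → €190,282.75

€301,200.94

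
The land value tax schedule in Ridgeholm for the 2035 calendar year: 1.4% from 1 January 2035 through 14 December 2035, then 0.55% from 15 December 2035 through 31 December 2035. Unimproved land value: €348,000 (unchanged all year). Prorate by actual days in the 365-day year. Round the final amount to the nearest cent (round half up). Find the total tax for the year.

1 January – 14 December 2035: 348 days at 1.4% → €348,000 × 1.4% × 348/365 = €4,645.0849
15 December – 31 December 2035: 17 days at 0.55% → €348,000 × 0.55% × 17/365 = €89.1452
Total = €4,734.2301

€4,734.23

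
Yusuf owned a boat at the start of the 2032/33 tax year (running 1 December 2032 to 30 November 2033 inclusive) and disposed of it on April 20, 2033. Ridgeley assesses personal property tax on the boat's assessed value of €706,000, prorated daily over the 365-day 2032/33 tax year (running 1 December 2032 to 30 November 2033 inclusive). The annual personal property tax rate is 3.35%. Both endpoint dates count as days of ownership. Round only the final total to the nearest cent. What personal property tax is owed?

€9,136.41

Days held (December 1, 2032 – April 20, 2033): 141 out of 365
Tax = €706,000 × 3.35% × 141/365 = €9,136.4137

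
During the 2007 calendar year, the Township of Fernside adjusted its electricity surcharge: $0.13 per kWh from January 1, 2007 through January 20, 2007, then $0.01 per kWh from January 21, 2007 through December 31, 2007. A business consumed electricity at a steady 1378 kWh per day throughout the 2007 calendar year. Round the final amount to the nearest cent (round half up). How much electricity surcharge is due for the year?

January 1 – January 20, 2007: 20 days × 1378 kWh/day = 27,560 kWh at $0.13/kWh → $3,582.80
January 21 – December 31, 2007: 345 days × 1378 kWh/day = 475,410 kWh at $0.01/kWh → $4,754.10

$8,336.90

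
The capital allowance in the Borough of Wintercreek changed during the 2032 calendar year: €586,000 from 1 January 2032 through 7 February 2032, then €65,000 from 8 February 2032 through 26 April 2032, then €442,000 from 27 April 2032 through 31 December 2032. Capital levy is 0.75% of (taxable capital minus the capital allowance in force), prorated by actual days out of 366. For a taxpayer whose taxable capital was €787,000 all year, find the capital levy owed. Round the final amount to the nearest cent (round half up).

1 January – 7 February 2032: 38 days, exemption €586,000 → (€787,000 − €586,000) × 0.75% × 38/366 = €156.5164
8 February – 26 April 2032: 79 days, exemption €65,000 → (€787,000 − €65,000) × 0.75% × 79/366 = €1,168.8115
27 April – 31 December 2032: 249 days, exemption €442,000 → (€787,000 − €442,000) × 0.75% × 249/366 = €1,760.3484
Total = €3,085.6762

€3,085.68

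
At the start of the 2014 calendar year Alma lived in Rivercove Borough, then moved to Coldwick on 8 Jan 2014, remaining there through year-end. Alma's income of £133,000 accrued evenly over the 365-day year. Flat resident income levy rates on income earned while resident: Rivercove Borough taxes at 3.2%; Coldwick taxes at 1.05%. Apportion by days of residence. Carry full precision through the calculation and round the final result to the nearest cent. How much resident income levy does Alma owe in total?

£1,451.34

Rivercove Borough, 1 Jan – 7 Jan 2014: 7 days → £133,000 × 3.2% × 7/365 = £81.6219
Coldwick, 8 Jan – 31 Dec 2014: 358 days → £133,000 × 1.05% × 358/365 = £1,369.7178
Total = £1,451.3397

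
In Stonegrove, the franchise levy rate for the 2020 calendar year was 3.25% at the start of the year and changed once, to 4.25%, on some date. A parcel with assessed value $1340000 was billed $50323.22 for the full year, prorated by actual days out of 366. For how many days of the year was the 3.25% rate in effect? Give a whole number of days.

181 days

Let d = days at the first rate; then 366 − d days at the second rate.
$1340000 × [3.25%·d + 4.25%·(366−d)] / 366 = $50323.22
Solving gives d = 181, so the new rate took effect on 30 Jun 2020.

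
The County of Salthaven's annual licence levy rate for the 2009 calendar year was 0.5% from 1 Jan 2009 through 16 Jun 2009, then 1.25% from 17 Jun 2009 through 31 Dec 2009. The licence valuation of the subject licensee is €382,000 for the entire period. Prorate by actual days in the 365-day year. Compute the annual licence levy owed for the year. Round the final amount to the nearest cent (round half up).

1 Jan – 16 Jun 2009: 167 days at 0.5% → €382,000 × 0.5% × 167/365 = €873.8904
17 Jun – 31 Dec 2009: 198 days at 1.25% → €382,000 × 1.25% × 198/365 = €2,590.2740
Total = €3,464.1644

€3,464.16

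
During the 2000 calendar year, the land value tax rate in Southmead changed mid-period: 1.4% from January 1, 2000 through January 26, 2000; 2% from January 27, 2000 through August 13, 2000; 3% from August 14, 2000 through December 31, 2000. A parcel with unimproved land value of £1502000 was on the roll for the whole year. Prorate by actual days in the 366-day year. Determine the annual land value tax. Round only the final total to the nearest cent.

£35145.16

January 1 – January 26, 2000: 26 days at 1.4% → £1502000 × 1.4% × 26/366 = £1493.7923
January 27 – August 13, 2000: 200 days at 2% → £1502000 × 2% × 200/366 = £16415.3005
August 14 – December 31, 2000: 140 days at 3% → £1502000 × 3% × 140/366 = £17236.0656
Total = £35145.1585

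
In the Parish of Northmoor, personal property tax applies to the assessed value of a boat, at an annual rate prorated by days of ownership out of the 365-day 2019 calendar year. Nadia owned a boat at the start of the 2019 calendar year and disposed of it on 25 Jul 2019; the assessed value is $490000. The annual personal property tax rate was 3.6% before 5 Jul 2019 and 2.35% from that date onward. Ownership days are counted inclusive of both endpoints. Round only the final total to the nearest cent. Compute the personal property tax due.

1 Jan – 4 Jul 2019: 185 days at 3.6% → $490000 × 3.6% × 185/365 = $8940.8219
5 Jul – 25 Jul 2019: 21 days at 2.35% → $490000 × 2.35% × 21/365 = $662.5068
Total = $9603.3288

$9603.33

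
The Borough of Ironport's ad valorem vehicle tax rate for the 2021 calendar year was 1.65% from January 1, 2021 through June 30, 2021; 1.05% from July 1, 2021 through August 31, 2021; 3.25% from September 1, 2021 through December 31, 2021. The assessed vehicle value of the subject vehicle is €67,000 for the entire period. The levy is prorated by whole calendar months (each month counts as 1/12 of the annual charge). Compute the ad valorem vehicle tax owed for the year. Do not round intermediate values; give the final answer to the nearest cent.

January 1 – June 30, 2021: 6 months at 1.65% → €67,000 × 1.65% × 6/12 = €552.7500
July 1 – August 31, 2021: 2 months at 1.05% → €67,000 × 1.05% × 2/12 = €117.2500
September 1 – December 31, 2021: 4 months at 3.25% → €67,000 × 3.25% × 4/12 = €725.8333
Total = €1,395.8333

€1,395.83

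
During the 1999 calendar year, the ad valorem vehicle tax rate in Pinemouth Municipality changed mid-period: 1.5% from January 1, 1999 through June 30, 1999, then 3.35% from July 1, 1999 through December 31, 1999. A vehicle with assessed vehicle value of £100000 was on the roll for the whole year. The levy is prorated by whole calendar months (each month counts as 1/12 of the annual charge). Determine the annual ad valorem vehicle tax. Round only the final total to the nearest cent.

January 1 – June 30, 1999: 6 months at 1.5% → £100000 × 1.5% × 6/12 = £750.0000
July 1 – December 31, 1999: 6 months at 3.35% → £100000 × 3.35% × 6/12 = £1675.0000
Total = £2425.0000

£2425.00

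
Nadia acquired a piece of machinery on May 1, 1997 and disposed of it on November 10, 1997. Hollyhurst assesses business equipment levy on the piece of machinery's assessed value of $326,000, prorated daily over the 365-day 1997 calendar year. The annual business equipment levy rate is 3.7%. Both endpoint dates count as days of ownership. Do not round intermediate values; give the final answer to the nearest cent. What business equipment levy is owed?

Days held (May 1 – November 10, 1997): 194 out of 365
Tax = $326,000 × 3.7% × 194/365 = $6,411.0356

$6,411.04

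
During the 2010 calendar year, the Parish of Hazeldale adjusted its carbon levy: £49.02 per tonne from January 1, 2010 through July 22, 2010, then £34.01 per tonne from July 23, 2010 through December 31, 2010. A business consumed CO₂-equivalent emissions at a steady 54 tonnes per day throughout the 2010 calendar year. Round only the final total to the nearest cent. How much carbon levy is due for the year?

January 1 – July 22, 2010: 203 days × 54 tonnes/day = 10,962 tonnes at £49.02/tonne → £537,357.24
July 23 – December 31, 2010: 162 days × 54 tonnes/day = 8,748 tonnes at £34.01/tonne → £297,519.48

£834,876.72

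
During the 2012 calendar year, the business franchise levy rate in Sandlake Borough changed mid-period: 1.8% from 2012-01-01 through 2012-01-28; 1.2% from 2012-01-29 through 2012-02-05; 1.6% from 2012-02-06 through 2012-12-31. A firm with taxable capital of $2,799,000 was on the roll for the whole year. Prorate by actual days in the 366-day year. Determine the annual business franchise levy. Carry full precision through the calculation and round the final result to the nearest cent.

2012-01-01 to 2012-01-28: 28 days at 1.8% → $2,799,000 × 1.8% × 28/366 = $3,854.3607
2012-01-29 to 2012-02-05: 8 days at 1.2% → $2,799,000 × 1.2% × 8/366 = $734.1639
2012-02-06 to 2012-12-31: 330 days at 1.6% → $2,799,000 × 1.6% × 330/366 = $40,379.0164
Total = $44,967.5410

$44,967.54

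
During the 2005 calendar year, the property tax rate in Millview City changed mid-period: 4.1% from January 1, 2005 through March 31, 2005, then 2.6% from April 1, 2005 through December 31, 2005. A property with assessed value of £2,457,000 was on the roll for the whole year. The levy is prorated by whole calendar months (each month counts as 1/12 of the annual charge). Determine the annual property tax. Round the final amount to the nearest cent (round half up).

£73,095.75

January 1 – March 31, 2005: 3 months at 4.1% → £2,457,000 × 4.1% × 3/12 = £25,184.2500
April 1 – December 31, 2005: 9 months at 2.6% → £2,457,000 × 2.6% × 9/12 = £47,911.5000
Total = £73,095.7500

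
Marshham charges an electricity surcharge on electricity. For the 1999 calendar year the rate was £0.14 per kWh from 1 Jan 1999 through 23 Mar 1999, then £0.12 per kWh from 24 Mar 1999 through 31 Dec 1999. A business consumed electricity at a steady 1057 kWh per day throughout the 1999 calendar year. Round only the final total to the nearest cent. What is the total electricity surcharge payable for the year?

£48,030.08

1 Jan – 23 Mar 1999: 82 days × 1057 kWh/day = 86,674 kWh at £0.14/kWh → £12,134.36
24 Mar – 31 Dec 1999: 283 days × 1057 kWh/day = 299,131 kWh at £0.12/kWh → £35,895.72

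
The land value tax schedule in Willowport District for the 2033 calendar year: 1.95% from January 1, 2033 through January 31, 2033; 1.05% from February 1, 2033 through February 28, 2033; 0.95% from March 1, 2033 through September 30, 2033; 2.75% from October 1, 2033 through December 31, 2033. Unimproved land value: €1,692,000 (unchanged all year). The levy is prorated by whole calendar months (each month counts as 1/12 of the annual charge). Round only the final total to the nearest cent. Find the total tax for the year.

January 1 – January 31, 2033: 1 month at 1.95% → €1,692,000 × 1.95% × 1/12 = €2,749.5000
February 1 – February 28, 2033: 1 month at 1.05% → €1,692,000 × 1.05% × 1/12 = €1,480.5000
March 1 – September 30, 2033: 7 months at 0.95% → €1,692,000 × 0.95% × 7/12 = €9,376.5000
October 1 – December 31, 2033: 3 months at 2.75% → €1,692,000 × 2.75% × 3/12 = €11,632.5000
Total = €25,239.0000

€25,239.00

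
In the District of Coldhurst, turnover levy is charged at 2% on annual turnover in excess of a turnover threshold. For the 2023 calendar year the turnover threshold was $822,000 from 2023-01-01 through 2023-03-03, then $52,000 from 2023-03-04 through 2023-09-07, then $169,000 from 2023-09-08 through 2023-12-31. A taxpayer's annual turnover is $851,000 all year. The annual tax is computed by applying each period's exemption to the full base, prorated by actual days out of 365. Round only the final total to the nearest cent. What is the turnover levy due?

2023-01-01 to 2023-03-03: 62 days, exemption $822,000 → ($851,000 − $822,000) × 2% × 62/365 = $98.5205
2023-03-04 to 2023-09-07: 188 days, exemption $52,000 → ($851,000 − $52,000) × 2% × 188/365 = $8,230.7945
2023-09-08 to 2023-12-31: 115 days, exemption $169,000 → ($851,000 − $169,000) × 2% × 115/365 = $4,297.5342
Total = $12,626.8493

$12,626.85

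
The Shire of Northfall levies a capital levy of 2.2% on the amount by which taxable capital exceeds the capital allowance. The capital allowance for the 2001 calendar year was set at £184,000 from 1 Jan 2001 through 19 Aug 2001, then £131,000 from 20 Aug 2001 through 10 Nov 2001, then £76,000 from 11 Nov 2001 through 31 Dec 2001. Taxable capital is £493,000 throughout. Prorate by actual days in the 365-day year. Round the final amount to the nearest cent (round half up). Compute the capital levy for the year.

1 Jan – 19 Aug 2001: 231 days, exemption £184,000 → (£493,000 − £184,000) × 2.2% × 231/365 = £4,302.2959
20 Aug – 10 Nov 2001: 83 days, exemption £131,000 → (£493,000 − £131,000) × 2.2% × 83/365 = £1,810.9918
11 Nov – 31 Dec 2001: 51 days, exemption £76,000 → (£493,000 − £76,000) × 2.2% × 51/365 = £1,281.8466
Total = £7,395.1342

£7,395.13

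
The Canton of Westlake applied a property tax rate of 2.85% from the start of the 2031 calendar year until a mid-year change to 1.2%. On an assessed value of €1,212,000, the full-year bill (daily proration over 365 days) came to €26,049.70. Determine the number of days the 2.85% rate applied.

210 days

Let d = days at the first rate; then 365 − d days at the second rate.
€1,212,000 × [2.85%·d + 1.2%·(365−d)] / 365 = €26,049.70
Solving gives d = 210, so the new rate took effect on 30 July 2031.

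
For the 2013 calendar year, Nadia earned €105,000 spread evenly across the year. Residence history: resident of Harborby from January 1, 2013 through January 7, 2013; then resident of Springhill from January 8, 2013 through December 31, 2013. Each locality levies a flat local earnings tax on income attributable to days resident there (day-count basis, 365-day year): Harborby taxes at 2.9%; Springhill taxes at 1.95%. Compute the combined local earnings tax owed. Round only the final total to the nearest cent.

Harborby, January 1 – January 7, 2013: 7 days → €105,000 × 2.9% × 7/365 = €58.3973
Springhill, January 8 – December 31, 2013: 358 days → €105,000 × 1.95% × 358/365 = €2,008.2329
Total = €2,066.6301

€2,066.63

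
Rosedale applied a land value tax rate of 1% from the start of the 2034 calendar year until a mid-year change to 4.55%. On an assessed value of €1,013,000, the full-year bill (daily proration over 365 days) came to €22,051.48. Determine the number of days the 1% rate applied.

Let d = days at the first rate; then 365 − d days at the second rate.
€1,013,000 × [1%·d + 4.55%·(365−d)] / 365 = €22,051.48
Solving gives d = 244, so the new rate took effect on 2 September 2034.

244 days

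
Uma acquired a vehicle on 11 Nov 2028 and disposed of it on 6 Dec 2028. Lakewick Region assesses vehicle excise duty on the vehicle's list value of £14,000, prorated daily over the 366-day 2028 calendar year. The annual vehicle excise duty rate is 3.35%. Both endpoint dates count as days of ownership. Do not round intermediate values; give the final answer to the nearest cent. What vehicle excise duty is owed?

£33.32

Days held (11 Nov – 6 Dec 2028): 26 out of 366
Tax = £14,000 × 3.35% × 26/366 = £33.3169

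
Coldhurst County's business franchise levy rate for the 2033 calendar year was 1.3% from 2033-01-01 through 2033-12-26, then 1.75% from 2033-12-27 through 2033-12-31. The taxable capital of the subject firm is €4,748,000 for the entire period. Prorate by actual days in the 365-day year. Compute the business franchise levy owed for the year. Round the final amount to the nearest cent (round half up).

2033-01-01 to 2033-12-26: 360 days at 1.3% → €4,748,000 × 1.3% × 360/365 = €60,878.4658
2033-12-27 to 2033-12-31: 5 days at 1.75% → €4,748,000 × 1.75% × 5/365 = €1,138.2192
Total = €62,016.6849

€62,016.68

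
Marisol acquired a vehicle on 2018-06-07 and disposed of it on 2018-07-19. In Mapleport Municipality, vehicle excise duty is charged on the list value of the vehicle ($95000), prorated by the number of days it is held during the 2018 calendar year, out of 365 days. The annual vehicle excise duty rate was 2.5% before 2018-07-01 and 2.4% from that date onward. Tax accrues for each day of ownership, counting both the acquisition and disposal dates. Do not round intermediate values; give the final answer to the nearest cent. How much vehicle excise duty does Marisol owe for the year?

$274.85

2018-06-07 to 2018-06-30: 24 days at 2.5% → $95000 × 2.5% × 24/365 = $156.1644
2018-07-01 to 2018-07-19: 19 days at 2.4% → $95000 × 2.4% × 19/365 = $118.6849
Total = $274.8493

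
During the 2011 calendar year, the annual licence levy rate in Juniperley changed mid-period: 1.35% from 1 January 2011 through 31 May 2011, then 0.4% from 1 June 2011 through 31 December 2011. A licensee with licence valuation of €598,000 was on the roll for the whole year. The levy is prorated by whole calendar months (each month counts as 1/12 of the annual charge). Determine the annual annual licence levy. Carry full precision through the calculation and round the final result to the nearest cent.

€4,759.08

1 January – 31 May 2011: 5 months at 1.35% → €598,000 × 1.35% × 5/12 = €3,363.7500
1 June – 31 December 2011: 7 months at 0.4% → €598,000 × 0.4% × 7/12 = €1,395.3333
Total = €4,759.0833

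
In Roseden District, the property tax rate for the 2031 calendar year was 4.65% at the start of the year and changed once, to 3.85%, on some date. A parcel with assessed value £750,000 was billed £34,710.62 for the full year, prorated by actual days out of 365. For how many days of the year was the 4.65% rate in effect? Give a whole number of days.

355 days

Let d = days at the first rate; then 365 − d days at the second rate.
£750,000 × [4.65%·d + 3.85%·(365−d)] / 365 = £34,710.62
Solving gives d = 355, so the new rate took effect on 22 Dec 2031.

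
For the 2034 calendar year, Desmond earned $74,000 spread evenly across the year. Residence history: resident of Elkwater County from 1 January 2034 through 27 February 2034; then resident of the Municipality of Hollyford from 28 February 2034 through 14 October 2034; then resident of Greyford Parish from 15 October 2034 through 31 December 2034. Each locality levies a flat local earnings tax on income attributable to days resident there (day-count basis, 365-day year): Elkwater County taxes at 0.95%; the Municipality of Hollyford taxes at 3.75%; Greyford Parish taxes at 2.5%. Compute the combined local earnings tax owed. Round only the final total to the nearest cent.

Elkwater County, 1 January – 27 February 2034: 58 days → $74,000 × 0.95% × 58/365 = $111.7096
The Municipality of Hollyford, 28 February – 14 October 2034: 229 days → $74,000 × 3.75% × 229/365 = $1,741.0274
Greyford Parish, 15 October – 31 December 2034: 78 days → $74,000 × 2.5% × 78/365 = $395.3425
Total = $2,248.0795

$2,248.08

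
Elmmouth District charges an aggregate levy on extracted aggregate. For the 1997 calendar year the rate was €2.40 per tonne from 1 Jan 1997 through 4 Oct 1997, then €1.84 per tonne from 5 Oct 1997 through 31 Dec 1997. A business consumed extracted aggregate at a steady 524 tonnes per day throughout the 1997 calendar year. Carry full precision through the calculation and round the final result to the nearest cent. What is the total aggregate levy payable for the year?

1 Jan – 4 Oct 1997: 277 days × 524 tonnes/day = 145,148 tonnes at €2.40/tonne → €348,355.20
5 Oct – 31 Dec 1997: 88 days × 524 tonnes/day = 46,112 tonnes at €1.84/tonne → €84,846.08

€433,201.28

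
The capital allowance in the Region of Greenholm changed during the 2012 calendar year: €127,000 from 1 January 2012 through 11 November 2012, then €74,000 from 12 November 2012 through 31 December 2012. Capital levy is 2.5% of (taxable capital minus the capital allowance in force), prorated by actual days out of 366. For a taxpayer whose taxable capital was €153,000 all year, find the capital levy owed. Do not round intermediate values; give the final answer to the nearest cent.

€831.01

1 January – 11 November 2012: 316 days, exemption €127,000 → (€153,000 − €127,000) × 2.5% × 316/366 = €561.2022
12 November – 31 December 2012: 50 days, exemption €74,000 → (€153,000 − €74,000) × 2.5% × 50/366 = €269.8087
Total = €831.0109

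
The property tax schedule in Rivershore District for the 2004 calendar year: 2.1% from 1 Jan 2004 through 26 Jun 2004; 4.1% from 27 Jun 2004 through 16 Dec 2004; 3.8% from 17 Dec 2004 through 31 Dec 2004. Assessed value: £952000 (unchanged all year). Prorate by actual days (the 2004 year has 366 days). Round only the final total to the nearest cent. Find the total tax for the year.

£29655.06

1 Jan – 26 Jun 2004: 178 days at 2.1% → £952000 × 2.1% × 178/366 = £9722.8852
27 Jun – 16 Dec 2004: 173 days at 4.1% → £952000 × 4.1% × 173/366 = £18449.5519
17 Dec – 31 Dec 2004: 15 days at 3.8% → £952000 × 3.8% × 15/366 = £1482.6230
Total = £29655.0601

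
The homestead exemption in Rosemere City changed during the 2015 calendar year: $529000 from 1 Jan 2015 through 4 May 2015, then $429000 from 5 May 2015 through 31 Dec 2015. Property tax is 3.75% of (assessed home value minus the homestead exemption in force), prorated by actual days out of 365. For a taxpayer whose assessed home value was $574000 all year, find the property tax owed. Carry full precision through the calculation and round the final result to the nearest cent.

$4163.53

1 Jan – 4 May 2015: 124 days, exemption $529000 → ($574000 − $529000) × 3.75% × 124/365 = $573.2877
5 May – 31 Dec 2015: 241 days, exemption $429000 → ($574000 − $429000) × 3.75% × 241/365 = $3590.2397
Total = $4163.5274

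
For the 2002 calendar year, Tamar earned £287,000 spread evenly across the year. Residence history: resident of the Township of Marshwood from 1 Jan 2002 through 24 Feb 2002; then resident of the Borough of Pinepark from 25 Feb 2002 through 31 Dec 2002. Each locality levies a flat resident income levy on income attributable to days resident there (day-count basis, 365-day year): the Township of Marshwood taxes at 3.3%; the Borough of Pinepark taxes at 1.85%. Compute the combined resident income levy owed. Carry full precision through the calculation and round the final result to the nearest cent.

The Township of Marshwood, 1 Jan – 24 Feb 2002: 55 days → £287,000 × 3.3% × 55/365 = £1,427.1370
The Borough of Pinepark, 25 Feb – 31 Dec 2002: 310 days → £287,000 × 1.85% × 310/365 = £4,509.4384
Total = £5,936.5753

£5,936.58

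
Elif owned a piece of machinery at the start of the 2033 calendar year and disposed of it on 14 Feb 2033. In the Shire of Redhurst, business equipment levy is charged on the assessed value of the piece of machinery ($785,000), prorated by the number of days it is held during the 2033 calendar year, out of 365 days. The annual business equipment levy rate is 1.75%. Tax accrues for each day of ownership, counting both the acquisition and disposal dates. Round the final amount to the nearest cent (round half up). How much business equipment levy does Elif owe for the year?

Days held (1 Jan – 14 Feb 2033): 45 out of 365
Tax = $785,000 × 1.75% × 45/365 = $1,693.6644

$1,693.66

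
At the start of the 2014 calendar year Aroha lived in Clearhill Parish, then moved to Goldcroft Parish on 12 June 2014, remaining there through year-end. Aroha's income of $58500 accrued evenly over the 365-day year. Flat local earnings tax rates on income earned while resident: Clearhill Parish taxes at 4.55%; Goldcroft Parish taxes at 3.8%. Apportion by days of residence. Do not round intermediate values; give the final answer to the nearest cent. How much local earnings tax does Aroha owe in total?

Clearhill Parish, 1 January – 11 June 2014: 162 days → $58500 × 4.55% × 162/365 = $1181.3795
Goldcroft Parish, 12 June – 31 December 2014: 203 days → $58500 × 3.8% × 203/365 = $1236.3534
Total = $2417.7329

$2417.73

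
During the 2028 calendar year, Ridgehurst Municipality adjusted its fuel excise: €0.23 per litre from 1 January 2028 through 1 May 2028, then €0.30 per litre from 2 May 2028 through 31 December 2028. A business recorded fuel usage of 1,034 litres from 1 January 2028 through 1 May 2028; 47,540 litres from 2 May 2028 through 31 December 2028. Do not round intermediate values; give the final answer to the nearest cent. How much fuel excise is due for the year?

€14,499.82

1 January – 1 May 2028: 1,034 litres at €0.23/litre → €237.82
2 May – 31 December 2028: 47,540 litres at €0.30/litre → €14,262.00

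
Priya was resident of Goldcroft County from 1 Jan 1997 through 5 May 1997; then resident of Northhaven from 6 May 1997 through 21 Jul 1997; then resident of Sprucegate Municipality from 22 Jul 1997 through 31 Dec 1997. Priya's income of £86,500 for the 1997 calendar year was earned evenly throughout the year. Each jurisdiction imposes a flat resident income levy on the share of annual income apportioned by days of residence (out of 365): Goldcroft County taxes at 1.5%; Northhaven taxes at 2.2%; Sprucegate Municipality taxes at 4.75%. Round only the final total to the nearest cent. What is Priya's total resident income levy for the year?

Goldcroft County, 1 Jan – 5 May 1997: 125 days → £86,500 × 1.5% × 125/365 = £444.3493
Northhaven, 6 May – 21 Jul 1997: 77 days → £86,500 × 2.2% × 77/365 = £401.4548
Sprucegate Municipality, 22 Jul – 31 Dec 1997: 163 days → £86,500 × 4.75% × 163/365 = £1,834.8664
Total = £2,680.6705

£2,680.67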